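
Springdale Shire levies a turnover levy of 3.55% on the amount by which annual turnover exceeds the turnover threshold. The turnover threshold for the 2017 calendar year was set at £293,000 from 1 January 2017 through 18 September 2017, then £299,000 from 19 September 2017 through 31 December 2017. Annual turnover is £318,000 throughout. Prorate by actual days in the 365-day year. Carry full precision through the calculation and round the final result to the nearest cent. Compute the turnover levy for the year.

1 January – 18 September 2017: 261 days, exemption £293,000 → (£318,000 − £293,000) × 3.55% × 261/365 = £634.6233
19 September – 31 December 2017: 104 days, exemption £299,000 → (£318,000 − £299,000) × 3.55% × 104/365 = £192.1863
Total = £826.8096

£826.81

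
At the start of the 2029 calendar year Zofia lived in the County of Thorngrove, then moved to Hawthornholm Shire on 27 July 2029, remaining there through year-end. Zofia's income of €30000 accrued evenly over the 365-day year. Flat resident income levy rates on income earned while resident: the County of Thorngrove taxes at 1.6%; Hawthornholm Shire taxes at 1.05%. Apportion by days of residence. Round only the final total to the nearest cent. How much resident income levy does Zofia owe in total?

The County of Thorngrove, 1 January – 26 July 2029: 207 days → €30000 × 1.6% × 207/365 = €272.2192
Hawthornholm Shire, 27 July – 31 December 2029: 158 days → €30000 × 1.05% × 158/365 = €136.3562
Total = €408.5753

€408.58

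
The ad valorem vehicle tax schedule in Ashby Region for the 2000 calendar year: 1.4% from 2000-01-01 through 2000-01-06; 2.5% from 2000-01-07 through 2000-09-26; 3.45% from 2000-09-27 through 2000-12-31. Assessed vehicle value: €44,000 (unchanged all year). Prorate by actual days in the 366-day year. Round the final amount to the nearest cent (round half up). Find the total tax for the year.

2000-01-01 to 2000-01-06: 6 days at 1.4% → €44,000 × 1.4% × 6/366 = €10.0984
2000-01-07 to 2000-09-26: 264 days at 2.5% → €44,000 × 2.5% × 264/366 = €793.4426
2000-09-27 to 2000-12-31: 96 days at 3.45% → €44,000 × 3.45% × 96/366 = €398.1639
Total = €1,201.7049

€1,201.70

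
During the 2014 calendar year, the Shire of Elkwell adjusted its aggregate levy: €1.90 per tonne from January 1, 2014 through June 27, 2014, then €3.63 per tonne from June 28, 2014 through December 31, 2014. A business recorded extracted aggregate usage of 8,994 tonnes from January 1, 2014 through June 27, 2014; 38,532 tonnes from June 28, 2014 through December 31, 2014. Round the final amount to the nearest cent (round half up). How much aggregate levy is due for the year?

€156,959.76

January 1 – June 27, 2014: 8,994 tonnes at €1.90/tonne → €17,088.60
June 28 – December 31, 2014: 38,532 tonnes at €3.63/tonne → €139,871.16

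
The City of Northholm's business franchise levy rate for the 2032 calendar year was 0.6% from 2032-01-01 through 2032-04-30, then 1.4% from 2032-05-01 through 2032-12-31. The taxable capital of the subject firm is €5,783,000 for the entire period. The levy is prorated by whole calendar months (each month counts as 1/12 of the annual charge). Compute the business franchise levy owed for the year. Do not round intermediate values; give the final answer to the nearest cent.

€65,540.67

2032-01-01 to 2032-04-30: 4 months at 0.6% → €5,783,000 × 0.6% × 4/12 = €11,566.0000
2032-05-01 to 2032-12-31: 8 months at 1.4% → €5,783,000 × 1.4% × 8/12 = €53,974.6667
Total = €65,540.6667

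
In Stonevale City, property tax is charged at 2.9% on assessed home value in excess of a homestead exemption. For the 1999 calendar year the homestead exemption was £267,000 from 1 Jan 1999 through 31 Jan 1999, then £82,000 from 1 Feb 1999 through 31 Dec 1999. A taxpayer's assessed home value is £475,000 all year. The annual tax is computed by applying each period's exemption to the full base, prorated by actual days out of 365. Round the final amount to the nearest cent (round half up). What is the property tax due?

£10,941.34

1 Jan – 31 Jan 1999: 31 days, exemption £267,000 → (£475,000 − £267,000) × 2.9% × 31/365 = £512.3068
1 Feb – 31 Dec 1999: 334 days, exemption £82,000 → (£475,000 − £82,000) × 2.9% × 334/365 = £10,429.0356
Total = £10,941.3425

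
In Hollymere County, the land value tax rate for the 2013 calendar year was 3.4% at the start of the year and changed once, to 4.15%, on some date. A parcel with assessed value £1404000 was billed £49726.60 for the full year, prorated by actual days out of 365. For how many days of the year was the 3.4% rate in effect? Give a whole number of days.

Let d = days at the first rate; then 365 − d days at the second rate.
£1404000 × [3.4%·d + 4.15%·(365−d)] / 365 = £49726.60
Solving gives d = 296, so the new rate took effect on 24 Oct 2013.

296 days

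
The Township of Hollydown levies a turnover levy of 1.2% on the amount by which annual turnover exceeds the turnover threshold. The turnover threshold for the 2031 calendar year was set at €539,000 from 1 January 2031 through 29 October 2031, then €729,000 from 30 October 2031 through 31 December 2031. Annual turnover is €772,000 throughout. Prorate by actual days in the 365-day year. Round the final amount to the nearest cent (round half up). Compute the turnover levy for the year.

1 January – 29 October 2031: 302 days, exemption €539,000 → (€772,000 − €539,000) × 1.2% × 302/365 = €2,313.4027
30 October – 31 December 2031: 63 days, exemption €729,000 → (€772,000 − €729,000) × 1.2% × 63/365 = €89.0630
Total = €2,402.4658

€2,402.47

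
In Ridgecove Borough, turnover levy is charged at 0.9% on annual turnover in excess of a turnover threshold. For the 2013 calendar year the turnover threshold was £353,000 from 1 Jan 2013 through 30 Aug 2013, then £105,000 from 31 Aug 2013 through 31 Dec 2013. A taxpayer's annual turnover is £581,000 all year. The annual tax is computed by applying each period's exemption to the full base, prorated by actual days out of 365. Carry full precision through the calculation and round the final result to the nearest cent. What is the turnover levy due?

1 Jan – 30 Aug 2013: 242 days, exemption £353,000 → (£581,000 − £353,000) × 0.9% × 242/365 = £1,360.5041
31 Aug – 31 Dec 2013: 123 days, exemption £105,000 → (£581,000 − £105,000) × 0.9% × 123/365 = £1,443.6493
Total = £2,804.1534

£2,804.15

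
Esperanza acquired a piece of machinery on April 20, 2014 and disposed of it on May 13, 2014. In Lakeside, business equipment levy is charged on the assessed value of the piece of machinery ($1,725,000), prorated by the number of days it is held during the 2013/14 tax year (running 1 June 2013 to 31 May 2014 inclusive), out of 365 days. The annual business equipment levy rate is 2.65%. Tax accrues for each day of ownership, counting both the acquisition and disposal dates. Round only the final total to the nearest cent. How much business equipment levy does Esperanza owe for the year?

Days held (April 20 – May 13, 2014): 24 out of 365
Tax = $1,725,000 × 2.65% × 24/365 = $3,005.7534

$3,005.75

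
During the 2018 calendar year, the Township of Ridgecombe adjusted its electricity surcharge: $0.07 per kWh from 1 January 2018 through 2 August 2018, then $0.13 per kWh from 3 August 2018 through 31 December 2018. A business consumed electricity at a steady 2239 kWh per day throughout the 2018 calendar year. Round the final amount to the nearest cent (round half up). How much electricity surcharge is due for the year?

1 January – 2 August 2018: 214 days × 2239 kWh/day = 479,146 kWh at $0.07/kWh → $33,540.22
3 August – 31 December 2018: 151 days × 2239 kWh/day = 338,089 kWh at $0.13/kWh → $43,951.57

$77,491.79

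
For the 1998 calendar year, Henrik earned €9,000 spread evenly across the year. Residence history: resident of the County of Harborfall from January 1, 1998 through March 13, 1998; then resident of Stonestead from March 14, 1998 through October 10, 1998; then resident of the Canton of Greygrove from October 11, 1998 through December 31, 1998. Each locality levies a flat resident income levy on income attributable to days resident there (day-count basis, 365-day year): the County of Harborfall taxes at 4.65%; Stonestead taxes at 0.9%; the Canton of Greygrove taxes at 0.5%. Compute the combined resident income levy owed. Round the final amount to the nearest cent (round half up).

€139.49

The County of Harborfall, January 1 – March 13, 1998: 72 days → €9,000 × 4.65% × 72/365 = €82.5534
Stonestead, March 14 – October 10, 1998: 211 days → €9,000 × 0.9% × 211/365 = €46.8247
The Canton of Greygrove, October 11 – December 31, 1998: 82 days → €9,000 × 0.5% × 82/365 = €10.1096
Total = €139.4877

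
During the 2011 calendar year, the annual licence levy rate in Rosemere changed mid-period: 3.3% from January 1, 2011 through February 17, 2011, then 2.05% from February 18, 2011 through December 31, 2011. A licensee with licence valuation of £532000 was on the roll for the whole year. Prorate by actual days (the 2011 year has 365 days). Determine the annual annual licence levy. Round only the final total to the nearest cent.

£11780.52

January 1 – February 17, 2011: 48 days at 3.3% → £532000 × 3.3% × 48/365 = £2308.7342
February 18 – December 31, 2011: 317 days at 2.05% → £532000 × 2.05% × 317/365 = £9471.7863
Total = £11780.5205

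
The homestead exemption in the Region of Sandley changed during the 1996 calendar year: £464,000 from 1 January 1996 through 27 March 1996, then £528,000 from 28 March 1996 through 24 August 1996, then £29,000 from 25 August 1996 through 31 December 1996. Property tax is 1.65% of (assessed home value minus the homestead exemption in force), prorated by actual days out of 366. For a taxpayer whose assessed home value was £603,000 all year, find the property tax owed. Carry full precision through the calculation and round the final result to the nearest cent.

1 January – 27 March 1996: 87 days, exemption £464,000 → (£603,000 − £464,000) × 1.65% × 87/366 = £545.1762
28 March – 24 August 1996: 150 days, exemption £528,000 → (£603,000 − £528,000) × 1.65% × 150/366 = £507.1721
25 August – 31 December 1996: 129 days, exemption £29,000 → (£603,000 − £29,000) × 1.65% × 129/366 = £3,338.1393
Total = £4,390.4877

£4,390.49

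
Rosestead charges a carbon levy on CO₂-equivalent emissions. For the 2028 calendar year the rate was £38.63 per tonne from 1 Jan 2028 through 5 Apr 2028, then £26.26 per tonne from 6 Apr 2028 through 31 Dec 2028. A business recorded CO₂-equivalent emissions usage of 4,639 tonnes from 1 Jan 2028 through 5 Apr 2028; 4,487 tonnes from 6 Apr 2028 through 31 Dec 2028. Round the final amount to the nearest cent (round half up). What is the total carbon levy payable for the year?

£297,033.19

1 Jan – 5 Apr 2028: 4,639 tonnes at £38.63/tonne → £179,204.57
6 Apr – 31 Dec 2028: 4,487 tonnes at £26.26/tonne → £117,828.62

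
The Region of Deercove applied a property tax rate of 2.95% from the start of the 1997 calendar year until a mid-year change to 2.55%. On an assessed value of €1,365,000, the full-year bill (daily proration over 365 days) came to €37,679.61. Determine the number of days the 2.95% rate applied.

Let d = days at the first rate; then 365 − d days at the second rate.
€1,365,000 × [2.95%·d + 2.55%·(365−d)] / 365 = €37,679.61
Solving gives d = 192, so the new rate took effect on 12 July 1997.

192 days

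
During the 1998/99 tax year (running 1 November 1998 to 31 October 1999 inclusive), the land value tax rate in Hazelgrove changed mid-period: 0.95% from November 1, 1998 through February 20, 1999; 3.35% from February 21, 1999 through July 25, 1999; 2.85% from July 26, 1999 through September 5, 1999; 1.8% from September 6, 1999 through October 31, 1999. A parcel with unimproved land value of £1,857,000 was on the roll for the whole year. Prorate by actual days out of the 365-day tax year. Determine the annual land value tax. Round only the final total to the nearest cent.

£43,049.33

November 1, 1998 – February 20, 1999: 112 days at 0.95% → £1,857,000 × 0.95% × 112/365 = £5,413.2822
February 21 – July 25, 1999: 155 days at 3.35% → £1,857,000 × 3.35% × 155/365 = £26,417.7329
July 26 – September 5, 1999: 42 days at 2.85% → £1,857,000 × 2.85% × 42/365 = £6,089.9425
September 6 – October 31, 1999: 56 days at 1.8% → £1,857,000 × 1.8% × 56/365 = £5,128.3726
Total = £43,049.3301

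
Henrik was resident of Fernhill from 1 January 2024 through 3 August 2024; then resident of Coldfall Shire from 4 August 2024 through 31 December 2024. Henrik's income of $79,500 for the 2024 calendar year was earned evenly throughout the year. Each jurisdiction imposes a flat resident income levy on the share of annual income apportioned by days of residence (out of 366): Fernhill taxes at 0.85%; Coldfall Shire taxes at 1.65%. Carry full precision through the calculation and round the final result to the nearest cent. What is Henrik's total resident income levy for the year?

Fernhill, 1 January – 3 August 2024: 216 days → $79,500 × 0.85% × 216/366 = $398.8033
Coldfall Shire, 4 August – 31 December 2024: 150 days → $79,500 × 1.65% × 150/366 = $537.6025
Total = $936.4057

$936.41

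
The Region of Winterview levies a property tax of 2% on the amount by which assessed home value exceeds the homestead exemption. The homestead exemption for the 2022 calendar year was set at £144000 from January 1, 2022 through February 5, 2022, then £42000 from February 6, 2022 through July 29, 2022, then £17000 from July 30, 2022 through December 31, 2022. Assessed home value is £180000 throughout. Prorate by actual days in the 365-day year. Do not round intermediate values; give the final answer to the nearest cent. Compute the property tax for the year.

January 1 – February 5, 2022: 36 days, exemption £144000 → (£180000 − £144000) × 2% × 36/365 = £71.0137
February 6 – July 29, 2022: 174 days, exemption £42000 → (£180000 − £42000) × 2% × 174/365 = £1315.7260
July 30 – December 31, 2022: 155 days, exemption £17000 → (£180000 − £17000) × 2% × 155/365 = £1384.3836
Total = £2771.1233

£2771.12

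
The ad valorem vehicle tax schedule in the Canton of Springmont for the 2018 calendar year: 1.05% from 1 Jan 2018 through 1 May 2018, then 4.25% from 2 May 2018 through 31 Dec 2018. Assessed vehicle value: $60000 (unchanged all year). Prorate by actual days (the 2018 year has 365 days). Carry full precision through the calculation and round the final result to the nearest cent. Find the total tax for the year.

$1913.51

1 Jan – 1 May 2018: 121 days at 1.05% → $60000 × 1.05% × 121/365 = $208.8493
2 May – 31 Dec 2018: 244 days at 4.25% → $60000 × 4.25% × 244/365 = $1704.6575
Total = $1913.5068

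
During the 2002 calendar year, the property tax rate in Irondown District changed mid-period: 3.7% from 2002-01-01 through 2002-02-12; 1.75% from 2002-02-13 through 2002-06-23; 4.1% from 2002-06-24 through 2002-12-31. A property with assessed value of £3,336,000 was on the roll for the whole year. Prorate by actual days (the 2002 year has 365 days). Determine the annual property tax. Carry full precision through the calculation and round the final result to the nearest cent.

2002-01-01 to 2002-02-12: 43 days at 3.7% → £3,336,000 × 3.7% × 43/365 = £14,541.3041
2002-02-13 to 2002-06-23: 131 days at 1.75% → £3,336,000 × 1.75% × 131/365 = £20,952.8219
2002-06-24 to 2002-12-31: 191 days at 4.1% → £3,336,000 × 4.1% × 191/365 = £71,573.1945
Total = £107,067.3205

£107,067.32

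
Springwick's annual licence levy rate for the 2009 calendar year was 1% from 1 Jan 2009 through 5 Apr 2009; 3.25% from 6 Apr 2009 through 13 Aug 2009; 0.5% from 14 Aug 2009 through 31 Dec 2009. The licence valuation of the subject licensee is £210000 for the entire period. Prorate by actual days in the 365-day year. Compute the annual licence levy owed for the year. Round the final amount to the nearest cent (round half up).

£3380.14

1 Jan – 5 Apr 2009: 95 days at 1% → £210000 × 1% × 95/365 = £546.5753
6 Apr – 13 Aug 2009: 130 days at 3.25% → £210000 × 3.25% × 130/365 = £2430.8219
14 Aug – 31 Dec 2009: 140 days at 0.5% → £210000 × 0.5% × 140/365 = £402.7397
Total = £3380.1370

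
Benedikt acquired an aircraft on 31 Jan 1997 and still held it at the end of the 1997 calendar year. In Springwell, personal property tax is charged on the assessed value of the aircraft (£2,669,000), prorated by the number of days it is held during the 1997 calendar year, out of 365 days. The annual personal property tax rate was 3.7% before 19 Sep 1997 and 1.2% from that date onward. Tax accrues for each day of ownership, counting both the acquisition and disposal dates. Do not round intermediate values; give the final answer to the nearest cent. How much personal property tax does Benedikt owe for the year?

31 Jan – 18 Sep 1997: 231 days at 3.7% → £2,669,000 × 3.7% × 231/365 = £62,498.4740
19 Sep – 31 Dec 1997: 104 days at 1.2% → £2,669,000 × 1.2% × 104/365 = £9,125.7863
Total = £71,624.2603

£71,624.26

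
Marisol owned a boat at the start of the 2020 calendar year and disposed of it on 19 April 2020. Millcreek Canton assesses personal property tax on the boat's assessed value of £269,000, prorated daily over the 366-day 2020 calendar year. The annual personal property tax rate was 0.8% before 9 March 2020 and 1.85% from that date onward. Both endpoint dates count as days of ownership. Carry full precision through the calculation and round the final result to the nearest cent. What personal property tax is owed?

1 January – 8 March 2020: 68 days at 0.8% → £269,000 × 0.8% × 68/366 = £399.8251
9 March – 19 April 2020: 42 days at 1.85% → £269,000 × 1.85% × 42/366 = £571.0738
Total = £970.8989

£970.90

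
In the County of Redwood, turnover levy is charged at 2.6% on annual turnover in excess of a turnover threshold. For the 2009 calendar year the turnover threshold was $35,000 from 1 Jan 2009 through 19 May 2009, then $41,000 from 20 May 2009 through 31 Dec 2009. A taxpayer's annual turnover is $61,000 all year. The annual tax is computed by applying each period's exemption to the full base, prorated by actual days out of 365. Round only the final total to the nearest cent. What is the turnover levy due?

1 Jan – 19 May 2009: 139 days, exemption $35,000 → ($61,000 − $35,000) × 2.6% × 139/365 = $257.4356
20 May – 31 Dec 2009: 226 days, exemption $41,000 → ($61,000 − $41,000) × 2.6% × 226/365 = $321.9726
Total = $579.4082

$579.41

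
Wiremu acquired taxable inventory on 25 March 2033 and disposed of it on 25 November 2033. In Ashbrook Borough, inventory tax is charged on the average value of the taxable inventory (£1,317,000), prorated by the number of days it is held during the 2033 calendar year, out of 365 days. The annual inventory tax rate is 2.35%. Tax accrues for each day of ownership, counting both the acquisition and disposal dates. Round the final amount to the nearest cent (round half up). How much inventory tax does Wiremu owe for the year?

Days held (25 March – 25 November 2033): 246 out of 365
Tax = £1,317,000 × 2.35% × 246/365 = £20,859.1151

£20,859.12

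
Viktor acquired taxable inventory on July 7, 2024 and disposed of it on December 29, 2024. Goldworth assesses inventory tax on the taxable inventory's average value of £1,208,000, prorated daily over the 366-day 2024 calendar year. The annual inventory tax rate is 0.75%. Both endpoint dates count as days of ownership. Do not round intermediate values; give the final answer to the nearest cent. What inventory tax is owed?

Days held (July 7 – December 29, 2024): 176 out of 366
Tax = £1,208,000 × 0.75% × 176/366 = £4,356.7213

£4,356.72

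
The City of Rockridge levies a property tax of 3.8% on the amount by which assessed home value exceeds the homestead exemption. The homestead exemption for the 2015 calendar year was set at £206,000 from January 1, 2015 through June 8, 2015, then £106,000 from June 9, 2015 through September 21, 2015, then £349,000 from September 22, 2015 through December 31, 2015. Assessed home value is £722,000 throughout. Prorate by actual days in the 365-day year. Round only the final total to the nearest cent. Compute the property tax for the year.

January 1 – June 8, 2015: 159 days, exemption £206,000 → (£722,000 − £206,000) × 3.8% × 159/365 = £8,541.5671
June 9 – September 21, 2015: 105 days, exemption £106,000 → (£722,000 − £106,000) × 3.8% × 105/365 = £6,733.8082
September 22 – December 31, 2015: 101 days, exemption £349,000 → (£722,000 − £349,000) × 3.8% × 101/365 = £3,922.1205
Total = £19,197.4959

£19,197.50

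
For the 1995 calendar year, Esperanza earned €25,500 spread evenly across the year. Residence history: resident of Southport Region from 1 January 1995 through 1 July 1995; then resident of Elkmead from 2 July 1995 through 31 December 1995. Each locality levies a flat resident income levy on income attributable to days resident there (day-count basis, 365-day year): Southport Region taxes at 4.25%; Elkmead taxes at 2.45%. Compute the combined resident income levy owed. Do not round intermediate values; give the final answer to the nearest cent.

Southport Region, 1 January – 1 July 1995: 182 days → €25,500 × 4.25% × 182/365 = €540.3904
Elkmead, 2 July – 31 December 1995: 183 days → €25,500 × 2.45% × 183/365 = €313.2308
Total = €853.6212

€853.62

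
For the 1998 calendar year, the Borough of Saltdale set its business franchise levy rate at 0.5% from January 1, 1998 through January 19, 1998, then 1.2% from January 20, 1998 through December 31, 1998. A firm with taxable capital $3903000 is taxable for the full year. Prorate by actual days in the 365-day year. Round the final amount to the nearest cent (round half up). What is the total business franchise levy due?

January 1 – January 19, 1998: 19 days at 0.5% → $3903000 × 0.5% × 19/365 = $1015.8493
January 20 – December 31, 1998: 346 days at 1.2% → $3903000 × 1.2% × 346/365 = $44397.9616
Total = $45413.8110

$45413.81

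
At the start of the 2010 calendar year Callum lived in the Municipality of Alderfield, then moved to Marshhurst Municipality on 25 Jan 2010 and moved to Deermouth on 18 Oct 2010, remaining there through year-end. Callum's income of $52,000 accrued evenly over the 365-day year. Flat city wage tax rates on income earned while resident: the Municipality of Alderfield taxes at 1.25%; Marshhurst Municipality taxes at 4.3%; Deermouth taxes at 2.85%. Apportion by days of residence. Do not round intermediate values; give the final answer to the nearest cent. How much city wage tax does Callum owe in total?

$1,976.78

The Municipality of Alderfield, 1 Jan – 24 Jan 2010: 24 days → $52,000 × 1.25% × 24/365 = $42.7397
Marshhurst Municipality, 25 Jan – 17 Oct 2010: 266 days → $52,000 × 4.3% × 266/365 = $1,629.5233
Deermouth, 18 Oct – 31 Dec 2010: 75 days → $52,000 × 2.85% × 75/365 = $304.5205
Total = $1,976.7836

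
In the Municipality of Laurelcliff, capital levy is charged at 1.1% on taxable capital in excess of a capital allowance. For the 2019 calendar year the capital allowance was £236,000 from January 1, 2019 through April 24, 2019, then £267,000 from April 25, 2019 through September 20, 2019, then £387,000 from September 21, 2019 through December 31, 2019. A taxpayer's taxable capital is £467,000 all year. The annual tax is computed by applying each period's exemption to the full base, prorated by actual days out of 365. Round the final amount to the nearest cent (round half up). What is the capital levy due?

January 1 – April 24, 2019: 114 days, exemption £236,000 → (£467,000 − £236,000) × 1.1% × 114/365 = £793.6274
April 25 – September 20, 2019: 149 days, exemption £267,000 → (£467,000 − £267,000) × 1.1% × 149/365 = £898.0822
September 21 – December 31, 2019: 102 days, exemption £387,000 → (£467,000 − £387,000) × 1.1% × 102/365 = £245.9178
Total = £1,937.6274

£1,937.63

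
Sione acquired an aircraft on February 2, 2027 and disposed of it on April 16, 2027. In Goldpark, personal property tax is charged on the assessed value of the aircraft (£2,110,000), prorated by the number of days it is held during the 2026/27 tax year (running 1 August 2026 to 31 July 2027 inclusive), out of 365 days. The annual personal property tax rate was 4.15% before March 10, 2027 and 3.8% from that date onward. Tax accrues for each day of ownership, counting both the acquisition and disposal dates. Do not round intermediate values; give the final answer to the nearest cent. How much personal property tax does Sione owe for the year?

£16,984.05

February 2 – March 9, 2027: 36 days at 4.15% → £2,110,000 × 4.15% × 36/365 = £8,636.5479
March 10 – April 16, 2027: 38 days at 3.8% → £2,110,000 × 3.8% × 38/365 = £8,347.5068
Total = £16,984.0548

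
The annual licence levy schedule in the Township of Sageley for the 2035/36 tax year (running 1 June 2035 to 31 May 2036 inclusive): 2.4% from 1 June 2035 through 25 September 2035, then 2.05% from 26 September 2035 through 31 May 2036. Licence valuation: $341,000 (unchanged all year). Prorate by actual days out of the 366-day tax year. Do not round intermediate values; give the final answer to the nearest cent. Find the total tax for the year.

1 June – 25 September 2035: 117 days at 2.4% → $341,000 × 2.4% × 117/366 = $2,616.1967
26 September 2035 – 31 May 2036: 249 days at 2.05% → $341,000 × 2.05% × 249/366 = $4,755.8320
Total = $7,372.0287

$7,372.03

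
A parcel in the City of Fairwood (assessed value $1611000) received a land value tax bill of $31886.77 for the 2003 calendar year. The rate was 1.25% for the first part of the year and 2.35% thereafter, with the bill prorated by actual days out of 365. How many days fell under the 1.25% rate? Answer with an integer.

123 days

Let d = days at the first rate; then 365 − d days at the second rate.
$1611000 × [1.25%·d + 2.35%·(365−d)] / 365 = $31886.77
Solving gives d = 123, so the new rate took effect on May 4, 2003.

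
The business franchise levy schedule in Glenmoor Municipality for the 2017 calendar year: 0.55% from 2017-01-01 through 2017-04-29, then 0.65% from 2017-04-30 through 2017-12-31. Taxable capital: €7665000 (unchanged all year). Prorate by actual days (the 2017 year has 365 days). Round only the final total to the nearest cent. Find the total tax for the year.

€47323.50

2017-01-01 to 2017-04-29: 119 days at 0.55% → €7665000 × 0.55% × 119/365 = €13744.5000
2017-04-30 to 2017-12-31: 246 days at 0.65% → €7665000 × 0.65% × 246/365 = €33579.0000
Total = €47323.5000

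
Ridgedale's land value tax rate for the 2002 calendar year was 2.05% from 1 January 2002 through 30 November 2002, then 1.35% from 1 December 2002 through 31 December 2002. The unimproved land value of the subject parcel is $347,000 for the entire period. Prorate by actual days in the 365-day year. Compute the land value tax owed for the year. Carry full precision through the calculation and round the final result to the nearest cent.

$6,907.20

1 January – 30 November 2002: 334 days at 2.05% → $347,000 × 2.05% × 334/365 = $6,509.3397
1 December – 31 December 2002: 31 days at 1.35% → $347,000 × 1.35% × 31/365 = $397.8616
Total = $6,907.2014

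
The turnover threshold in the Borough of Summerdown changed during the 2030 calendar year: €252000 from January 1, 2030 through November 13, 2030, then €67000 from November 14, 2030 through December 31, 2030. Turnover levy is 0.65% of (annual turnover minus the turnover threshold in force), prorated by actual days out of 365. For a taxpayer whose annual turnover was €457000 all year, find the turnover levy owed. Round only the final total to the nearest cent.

€1490.64

January 1 – November 13, 2030: 317 days, exemption €252000 → (€457000 − €252000) × 0.65% × 317/365 = €1157.2671
November 14 – December 31, 2030: 48 days, exemption €67000 → (€457000 − €67000) × 0.65% × 48/365 = €333.3699
Total = €1490.6370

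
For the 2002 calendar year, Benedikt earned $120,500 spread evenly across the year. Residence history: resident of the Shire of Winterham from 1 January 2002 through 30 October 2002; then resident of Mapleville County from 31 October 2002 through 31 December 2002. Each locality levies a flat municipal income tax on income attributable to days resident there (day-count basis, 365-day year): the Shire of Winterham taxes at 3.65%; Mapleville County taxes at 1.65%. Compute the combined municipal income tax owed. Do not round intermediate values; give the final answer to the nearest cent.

$3,988.88

The Shire of Winterham, 1 January – 30 October 2002: 303 days → $120,500 × 3.65% × 303/365 = $3,651.1500
Mapleville County, 31 October – 31 December 2002: 62 days → $120,500 × 1.65% × 62/365 = $337.7301
Total = $3,988.8801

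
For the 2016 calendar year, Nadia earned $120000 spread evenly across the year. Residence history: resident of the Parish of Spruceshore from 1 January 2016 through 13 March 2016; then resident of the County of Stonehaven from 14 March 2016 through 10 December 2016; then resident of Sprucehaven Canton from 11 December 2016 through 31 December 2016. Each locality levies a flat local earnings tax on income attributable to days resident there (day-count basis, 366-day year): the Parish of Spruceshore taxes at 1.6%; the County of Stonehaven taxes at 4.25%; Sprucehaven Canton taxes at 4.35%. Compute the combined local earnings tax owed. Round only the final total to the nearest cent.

$4472.62

The Parish of Spruceshore, 1 January – 13 March 2016: 73 days → $120000 × 1.6% × 73/366 = $382.9508
The County of Stonehaven, 14 March – 10 December 2016: 272 days → $120000 × 4.25% × 272/366 = $3790.1639
Sprucehaven Canton, 11 December – 31 December 2016: 21 days → $120000 × 4.35% × 21/366 = $299.5082
Total = $4472.6230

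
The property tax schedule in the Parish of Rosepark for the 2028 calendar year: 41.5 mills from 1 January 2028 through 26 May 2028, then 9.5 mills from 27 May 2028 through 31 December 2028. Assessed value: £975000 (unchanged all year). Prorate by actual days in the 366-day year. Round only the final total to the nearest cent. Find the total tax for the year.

1 January – 26 May 2028: 147 days at 41.5 mills → £975000 × 4.15% × 147/366 = £16251.3320
27 May – 31 December 2028: 219 days at 9.5 mills → £975000 × 0.95% × 219/366 = £5542.3156
Total = £21793.6475

£21793.65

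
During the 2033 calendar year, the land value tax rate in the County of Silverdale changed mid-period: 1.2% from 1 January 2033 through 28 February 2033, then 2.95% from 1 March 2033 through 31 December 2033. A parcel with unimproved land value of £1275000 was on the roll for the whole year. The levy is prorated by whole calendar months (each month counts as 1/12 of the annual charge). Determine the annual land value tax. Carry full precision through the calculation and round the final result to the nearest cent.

1 January – 28 February 2033: 2 months at 1.2% → £1275000 × 1.2% × 2/12 = £2550.0000
1 March – 31 December 2033: 10 months at 2.95% → £1275000 × 2.95% × 10/12 = £31343.7500
Total = £33893.7500

£33893.75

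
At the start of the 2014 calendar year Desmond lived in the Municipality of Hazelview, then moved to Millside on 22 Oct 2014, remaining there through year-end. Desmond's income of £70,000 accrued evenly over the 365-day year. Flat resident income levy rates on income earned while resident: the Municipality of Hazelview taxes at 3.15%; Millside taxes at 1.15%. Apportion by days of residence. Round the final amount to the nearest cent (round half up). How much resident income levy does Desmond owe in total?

£1,932.67

The Municipality of Hazelview, 1 Jan – 21 Oct 2014: 294 days → £70,000 × 3.15% × 294/365 = £1,776.0822
Millside, 22 Oct – 31 Dec 2014: 71 days → £70,000 × 1.15% × 71/365 = £156.5890
Total = £1,932.6712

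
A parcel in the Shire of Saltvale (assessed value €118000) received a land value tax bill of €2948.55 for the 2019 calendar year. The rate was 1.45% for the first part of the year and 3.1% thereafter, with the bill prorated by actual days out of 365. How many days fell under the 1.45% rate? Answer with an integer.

Let d = days at the first rate; then 365 − d days at the second rate.
€118000 × [1.45%·d + 3.1%·(365−d)] / 365 = €2948.55
Solving gives d = 133, so the new rate took effect on 14 May 2019.

133 days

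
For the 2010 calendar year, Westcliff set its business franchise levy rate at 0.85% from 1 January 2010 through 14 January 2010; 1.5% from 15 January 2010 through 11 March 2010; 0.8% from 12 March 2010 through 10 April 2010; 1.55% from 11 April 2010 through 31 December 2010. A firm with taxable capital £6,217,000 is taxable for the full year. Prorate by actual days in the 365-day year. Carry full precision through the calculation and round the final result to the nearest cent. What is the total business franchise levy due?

1 January – 14 January 2010: 14 days at 0.85% → £6,217,000 × 0.85% × 14/365 = £2,026.9123
15 January – 11 March 2010: 56 days at 1.5% → £6,217,000 × 1.5% × 56/365 = £14,307.6164
12 March – 10 April 2010: 30 days at 0.8% → £6,217,000 × 0.8% × 30/365 = £4,087.8904
11 April – 31 December 2010: 265 days at 1.55% → £6,217,000 × 1.55% × 265/365 = £69,962.5411
Total = £90,384.9603

£90,384.96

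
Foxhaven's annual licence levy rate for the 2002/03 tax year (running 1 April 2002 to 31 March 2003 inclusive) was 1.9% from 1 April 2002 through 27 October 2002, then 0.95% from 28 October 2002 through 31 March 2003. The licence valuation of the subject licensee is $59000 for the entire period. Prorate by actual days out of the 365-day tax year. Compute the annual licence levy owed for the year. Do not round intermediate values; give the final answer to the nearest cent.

1 April – 27 October 2002: 210 days at 1.9% → $59000 × 1.9% × 210/365 = $644.9589
28 October 2002 – 31 March 2003: 155 days at 0.95% → $59000 × 0.95% × 155/365 = $238.0205
Total = $882.9795

$882.98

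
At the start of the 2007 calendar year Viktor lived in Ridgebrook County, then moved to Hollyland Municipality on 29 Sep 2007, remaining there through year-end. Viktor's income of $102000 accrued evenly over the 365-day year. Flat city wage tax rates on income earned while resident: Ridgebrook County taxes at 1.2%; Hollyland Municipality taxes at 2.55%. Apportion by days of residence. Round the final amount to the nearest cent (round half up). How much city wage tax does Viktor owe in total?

$1578.62

Ridgebrook County, 1 Jan – 28 Sep 2007: 271 days → $102000 × 1.2% × 271/365 = $908.7781
Hollyland Municipality, 29 Sep – 31 Dec 2007: 94 days → $102000 × 2.55% × 94/365 = $669.8466
Total = $1578.6247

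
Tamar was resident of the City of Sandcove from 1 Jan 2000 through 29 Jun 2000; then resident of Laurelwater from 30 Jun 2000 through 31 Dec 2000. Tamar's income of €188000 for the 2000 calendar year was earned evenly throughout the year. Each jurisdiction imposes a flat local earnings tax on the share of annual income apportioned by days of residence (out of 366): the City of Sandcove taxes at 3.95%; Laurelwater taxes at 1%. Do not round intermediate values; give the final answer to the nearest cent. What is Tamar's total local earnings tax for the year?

€4622.69

The City of Sandcove, 1 Jan – 29 Jun 2000: 181 days → €188000 × 3.95% × 181/366 = €3672.4208
Laurelwater, 30 Jun – 31 Dec 2000: 185 days → €188000 × 1% × 185/366 = €950.2732
Total = €4622.6940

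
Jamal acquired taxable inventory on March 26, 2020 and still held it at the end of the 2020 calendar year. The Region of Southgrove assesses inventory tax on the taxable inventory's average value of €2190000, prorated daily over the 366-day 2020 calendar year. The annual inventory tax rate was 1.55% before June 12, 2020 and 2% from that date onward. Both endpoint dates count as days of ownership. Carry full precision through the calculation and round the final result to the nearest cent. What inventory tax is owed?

March 26 – June 11, 2020: 78 days at 1.55% → €2190000 × 1.55% × 78/366 = €7234.1803
June 12 – December 31, 2020: 203 days at 2% → €2190000 × 2% × 203/366 = €24293.4426
Total = €31527.6230

€31527.62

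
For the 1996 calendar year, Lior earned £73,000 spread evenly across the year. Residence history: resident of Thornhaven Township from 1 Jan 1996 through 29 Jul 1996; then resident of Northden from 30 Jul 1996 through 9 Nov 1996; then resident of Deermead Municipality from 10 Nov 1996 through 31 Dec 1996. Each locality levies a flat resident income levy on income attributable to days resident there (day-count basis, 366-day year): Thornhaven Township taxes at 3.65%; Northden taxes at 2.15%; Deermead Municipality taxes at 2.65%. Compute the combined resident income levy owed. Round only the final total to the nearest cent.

Thornhaven Township, 1 Jan – 29 Jul 1996: 211 days → £73,000 × 3.65% × 211/366 = £1,536.0915
Northden, 30 Jul – 9 Nov 1996: 103 days → £73,000 × 2.15% × 103/366 = £441.6899
Deermead Municipality, 10 Nov – 31 Dec 1996: 52 days → £73,000 × 2.65% × 52/366 = £274.8470
Total = £2,252.6284

£2,252.63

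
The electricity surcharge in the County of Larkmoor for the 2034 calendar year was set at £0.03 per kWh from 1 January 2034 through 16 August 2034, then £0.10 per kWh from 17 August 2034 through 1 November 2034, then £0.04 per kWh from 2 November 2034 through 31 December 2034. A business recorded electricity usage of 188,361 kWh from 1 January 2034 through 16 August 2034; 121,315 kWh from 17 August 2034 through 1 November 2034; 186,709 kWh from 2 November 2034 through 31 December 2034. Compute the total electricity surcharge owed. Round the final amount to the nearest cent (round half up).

£25,250.69

1 January – 16 August 2034: 188,361 kWh at £0.03/kWh → £5,650.83
17 August – 1 November 2034: 121,315 kWh at £0.10/kWh → £12,131.50
2 November – 31 December 2034: 186,709 kWh at £0.04/kWh → £7,468.36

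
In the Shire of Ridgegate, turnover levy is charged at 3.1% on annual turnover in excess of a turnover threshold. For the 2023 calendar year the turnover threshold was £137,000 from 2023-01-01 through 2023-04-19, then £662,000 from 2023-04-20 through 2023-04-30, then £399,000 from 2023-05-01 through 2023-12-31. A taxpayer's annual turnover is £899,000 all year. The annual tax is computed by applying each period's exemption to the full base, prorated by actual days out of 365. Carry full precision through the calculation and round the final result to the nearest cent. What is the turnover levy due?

£17,679.77

2023-01-01 to 2023-04-19: 109 days, exemption £137,000 → (£899,000 − £137,000) × 3.1% × 109/365 = £7,054.2411
2023-04-20 to 2023-04-30: 11 days, exemption £662,000 → (£899,000 − £662,000) × 3.1% × 11/365 = £221.4164
2023-05-01 to 2023-12-31: 245 days, exemption £399,000 → (£899,000 − £399,000) × 3.1% × 245/365 = £10,404.1096
Total = £17,679.7671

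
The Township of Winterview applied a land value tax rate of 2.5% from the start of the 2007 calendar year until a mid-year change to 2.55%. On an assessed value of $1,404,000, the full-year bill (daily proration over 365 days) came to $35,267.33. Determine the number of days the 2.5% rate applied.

278 days

Let d = days at the first rate; then 365 − d days at the second rate.
$1,404,000 × [2.5%·d + 2.55%·(365−d)] / 365 = $35,267.33
Solving gives d = 278, so the new rate took effect on October 6, 2007.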